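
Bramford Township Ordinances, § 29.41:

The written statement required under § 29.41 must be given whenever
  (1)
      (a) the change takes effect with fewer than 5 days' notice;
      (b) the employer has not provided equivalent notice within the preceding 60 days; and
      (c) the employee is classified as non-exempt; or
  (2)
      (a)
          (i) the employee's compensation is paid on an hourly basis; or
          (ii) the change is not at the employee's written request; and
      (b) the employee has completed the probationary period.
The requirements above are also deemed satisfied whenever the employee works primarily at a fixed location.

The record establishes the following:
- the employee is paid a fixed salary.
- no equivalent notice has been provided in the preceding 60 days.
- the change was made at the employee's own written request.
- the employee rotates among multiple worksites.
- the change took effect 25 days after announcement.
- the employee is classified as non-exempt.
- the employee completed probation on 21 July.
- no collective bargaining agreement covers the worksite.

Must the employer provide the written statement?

No — not required.

(a) < 5 days' notice — not satisfied.
(b) no recent notice — holds.
(c) non-exempt — met.
(1): F AND T AND T → false.
(i) hourly-paid — fails.
(ii) not employee-requested — not satisfied.
So (a) is not satisfied (F OR F).
(b) past probation — met.
(2) = F AND T = false.
Overall: F OR F → false.
Exception (fixed location) — not satisfied.
Result: main false OR exception false → false.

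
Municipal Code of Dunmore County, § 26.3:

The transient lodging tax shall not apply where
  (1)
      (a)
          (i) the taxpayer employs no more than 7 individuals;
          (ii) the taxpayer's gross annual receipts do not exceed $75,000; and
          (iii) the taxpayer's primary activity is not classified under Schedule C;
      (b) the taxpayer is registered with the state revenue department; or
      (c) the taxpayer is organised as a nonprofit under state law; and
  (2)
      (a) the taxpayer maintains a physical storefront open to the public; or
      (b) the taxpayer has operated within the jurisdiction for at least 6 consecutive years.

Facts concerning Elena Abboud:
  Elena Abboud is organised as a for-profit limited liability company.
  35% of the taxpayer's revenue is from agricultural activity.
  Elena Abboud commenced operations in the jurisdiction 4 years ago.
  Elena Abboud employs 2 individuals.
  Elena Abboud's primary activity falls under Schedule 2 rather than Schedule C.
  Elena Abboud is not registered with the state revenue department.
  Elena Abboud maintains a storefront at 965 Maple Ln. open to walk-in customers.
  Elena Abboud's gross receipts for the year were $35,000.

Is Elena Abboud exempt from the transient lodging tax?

Yes — exempt.

(i) ≤ 7 employees — met.
(ii) receipts ≤ $75,000 — met.
(iii) not (Schedule C activity) — satisfied.
So (a) is satisfied (T AND T AND T).
(b) state-registered — fails.
(c) nonprofit — not met.
(1) = T OR F OR F = true.
(a) has storefront — holds.
(b) ≥ 6 yrs in jurisdiction — not met.
So (2) is satisfied (T OR F).
Overall: T AND T → true.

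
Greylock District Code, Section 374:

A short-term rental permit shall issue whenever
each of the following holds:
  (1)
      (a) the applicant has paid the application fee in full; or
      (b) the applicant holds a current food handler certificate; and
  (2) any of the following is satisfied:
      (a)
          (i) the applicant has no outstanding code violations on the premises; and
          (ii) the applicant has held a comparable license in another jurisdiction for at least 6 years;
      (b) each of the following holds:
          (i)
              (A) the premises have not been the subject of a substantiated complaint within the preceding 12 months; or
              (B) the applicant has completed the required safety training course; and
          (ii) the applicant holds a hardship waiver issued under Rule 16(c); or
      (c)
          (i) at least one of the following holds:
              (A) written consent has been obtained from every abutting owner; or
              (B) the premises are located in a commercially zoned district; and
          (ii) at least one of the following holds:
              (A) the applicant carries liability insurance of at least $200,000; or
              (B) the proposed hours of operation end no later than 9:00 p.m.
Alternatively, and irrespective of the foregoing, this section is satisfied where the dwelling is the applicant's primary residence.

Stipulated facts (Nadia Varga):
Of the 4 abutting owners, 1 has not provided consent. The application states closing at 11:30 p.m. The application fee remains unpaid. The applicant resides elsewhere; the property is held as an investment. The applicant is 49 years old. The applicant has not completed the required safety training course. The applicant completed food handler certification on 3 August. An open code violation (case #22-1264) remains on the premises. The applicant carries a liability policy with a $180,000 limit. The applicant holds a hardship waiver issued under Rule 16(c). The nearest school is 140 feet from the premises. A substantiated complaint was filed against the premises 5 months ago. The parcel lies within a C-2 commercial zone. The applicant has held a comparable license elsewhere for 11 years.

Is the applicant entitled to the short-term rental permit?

(a) fee paid — fails.
(b) food handler cert. — satisfied.
(1): F OR T → true.
(i) no code violations — fails.
(ii) prior license ≥ 6 yr — met.
So (a) is not satisfied (F AND T).
(A) no complaint in 12 mo. — fails.
(B) safety training — fails.
(i): F OR F → false.
(ii) hardship waiver — satisfied.
So (b) is not satisfied (F AND T).
(A) all abutters consent — fails.
(B) commercially zoned — met.
(i): F OR T → true.
(A) insurance ≥ $200,000 — not met.
(B) closes by 9 p.m. — fails.
(ii) = F OR F = false.
(c) = T AND F = false.
(2) = F OR F OR F = false.
So Overall is not satisfied (T AND F).
Exception (primary residence) — not satisfied.
Result: main false OR exception false → false.

No — denied.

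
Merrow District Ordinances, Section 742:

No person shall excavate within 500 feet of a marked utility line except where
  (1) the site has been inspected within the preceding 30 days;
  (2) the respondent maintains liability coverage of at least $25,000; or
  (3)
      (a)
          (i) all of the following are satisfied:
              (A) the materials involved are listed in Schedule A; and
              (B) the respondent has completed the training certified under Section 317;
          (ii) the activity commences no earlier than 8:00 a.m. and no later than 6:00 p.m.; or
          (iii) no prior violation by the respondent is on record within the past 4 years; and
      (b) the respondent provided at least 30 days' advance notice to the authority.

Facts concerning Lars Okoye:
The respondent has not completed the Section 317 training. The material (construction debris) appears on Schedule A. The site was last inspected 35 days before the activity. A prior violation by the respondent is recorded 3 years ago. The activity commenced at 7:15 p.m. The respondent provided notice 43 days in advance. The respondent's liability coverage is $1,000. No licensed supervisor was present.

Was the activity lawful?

(1) site inspected — fails.
(2) coverage ≥ $25,000 — fails.
(A) Schedule A material — satisfied.
(B) training certified — not satisfied.
(i): T AND F → false.
(ii) start within hours — fails.
(iii) no prior violation — not met.
(a) = F OR F OR F = false.
(b) ≥30 days' notice — satisfied.
(3) = F AND T = false.
So Overall is not satisfied (F OR F OR F).

No — unlawful.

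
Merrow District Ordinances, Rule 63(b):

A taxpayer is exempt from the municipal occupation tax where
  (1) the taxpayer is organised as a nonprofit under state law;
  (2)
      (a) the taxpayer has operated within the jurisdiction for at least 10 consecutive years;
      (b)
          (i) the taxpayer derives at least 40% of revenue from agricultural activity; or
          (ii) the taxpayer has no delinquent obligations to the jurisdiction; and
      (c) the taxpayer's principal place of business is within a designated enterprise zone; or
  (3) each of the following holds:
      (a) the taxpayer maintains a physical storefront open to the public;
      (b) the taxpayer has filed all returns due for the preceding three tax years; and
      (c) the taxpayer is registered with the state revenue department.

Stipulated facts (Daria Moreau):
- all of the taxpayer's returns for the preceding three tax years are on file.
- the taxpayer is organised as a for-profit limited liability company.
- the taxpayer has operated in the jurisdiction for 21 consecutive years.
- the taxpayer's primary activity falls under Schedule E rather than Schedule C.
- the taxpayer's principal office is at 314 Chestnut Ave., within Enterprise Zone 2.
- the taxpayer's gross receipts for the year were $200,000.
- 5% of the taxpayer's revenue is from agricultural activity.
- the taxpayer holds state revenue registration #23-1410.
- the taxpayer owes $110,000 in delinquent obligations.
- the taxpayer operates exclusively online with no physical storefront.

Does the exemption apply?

(1) nonprofit — not met.
(a) ≥ 10 yrs in jurisdiction — satisfied.
(i) ≥40% agricultural — not satisfied.
(ii) no delinquency — not met.
(b) = F OR F = false.
(c) in enterprise zone — met.
So (2) is not satisfied (T AND F AND T).
(a) has storefront — not satisfied.
(b) returns current — satisfied.
(c) state-registered — holds.
So (3) is not satisfied (F AND T AND T).
Overall = F OR F OR F = false.

No — not exempt.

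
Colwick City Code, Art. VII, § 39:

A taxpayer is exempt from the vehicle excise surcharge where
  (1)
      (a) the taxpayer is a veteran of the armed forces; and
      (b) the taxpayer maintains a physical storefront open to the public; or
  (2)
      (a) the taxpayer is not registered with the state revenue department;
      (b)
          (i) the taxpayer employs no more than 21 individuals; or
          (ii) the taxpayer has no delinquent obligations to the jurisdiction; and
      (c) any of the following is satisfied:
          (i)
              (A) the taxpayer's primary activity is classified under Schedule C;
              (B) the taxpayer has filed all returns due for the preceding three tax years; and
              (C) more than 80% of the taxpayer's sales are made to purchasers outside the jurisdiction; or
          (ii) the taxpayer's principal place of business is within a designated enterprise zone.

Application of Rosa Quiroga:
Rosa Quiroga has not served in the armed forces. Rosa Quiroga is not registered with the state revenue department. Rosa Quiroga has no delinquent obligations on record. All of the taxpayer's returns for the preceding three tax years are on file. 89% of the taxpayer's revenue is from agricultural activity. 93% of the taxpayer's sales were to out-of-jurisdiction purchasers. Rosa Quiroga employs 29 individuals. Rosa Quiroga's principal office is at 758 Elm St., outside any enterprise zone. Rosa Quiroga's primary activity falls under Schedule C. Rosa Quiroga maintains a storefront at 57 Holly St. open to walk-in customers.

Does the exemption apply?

Yes — exempt.

(a) veteran — not satisfied.
(b) has storefront — satisfied.
(1): F AND T → false.
(a) not (state-registered) — holds.
(i) ≤ 21 employees — not met.
(ii) no delinquency — holds.
(b): F OR T → true.
(A) Schedule C activity — holds.
(B) returns current — satisfied.
(C) >80% out-of-jur. sales — holds.
(i): T AND T AND T → true.
(ii) in enterprise zone — not satisfied.
(c) = T OR F = true.
(2) = T AND T AND T = true.
Overall: F OR T → true.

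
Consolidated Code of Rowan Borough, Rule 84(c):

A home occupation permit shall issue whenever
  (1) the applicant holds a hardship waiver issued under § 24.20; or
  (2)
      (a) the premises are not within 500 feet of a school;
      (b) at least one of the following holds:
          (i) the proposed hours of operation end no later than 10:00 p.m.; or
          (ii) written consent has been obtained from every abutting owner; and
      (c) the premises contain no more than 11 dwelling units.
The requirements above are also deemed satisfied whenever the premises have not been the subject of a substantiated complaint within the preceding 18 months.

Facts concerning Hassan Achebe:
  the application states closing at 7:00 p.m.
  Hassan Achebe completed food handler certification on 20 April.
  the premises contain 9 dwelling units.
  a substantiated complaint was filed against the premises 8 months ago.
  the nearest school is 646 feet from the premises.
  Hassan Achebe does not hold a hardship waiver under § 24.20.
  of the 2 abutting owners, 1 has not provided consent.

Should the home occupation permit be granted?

(1) hardship waiver — not satisfied.
(a) ≥500 ft from school — met.
(i) closes by 10 p.m. — met.
(ii) all abutters consent — not satisfied.
(b) = T OR F = true.
(c) ≤ 11 units — satisfied.
So (2) is satisfied (T AND T AND T).
Overall = F OR T = true.
Exception (no complaint in 18 mo.) — not satisfied.
Result: main true OR exception false → true.

Yes — granted.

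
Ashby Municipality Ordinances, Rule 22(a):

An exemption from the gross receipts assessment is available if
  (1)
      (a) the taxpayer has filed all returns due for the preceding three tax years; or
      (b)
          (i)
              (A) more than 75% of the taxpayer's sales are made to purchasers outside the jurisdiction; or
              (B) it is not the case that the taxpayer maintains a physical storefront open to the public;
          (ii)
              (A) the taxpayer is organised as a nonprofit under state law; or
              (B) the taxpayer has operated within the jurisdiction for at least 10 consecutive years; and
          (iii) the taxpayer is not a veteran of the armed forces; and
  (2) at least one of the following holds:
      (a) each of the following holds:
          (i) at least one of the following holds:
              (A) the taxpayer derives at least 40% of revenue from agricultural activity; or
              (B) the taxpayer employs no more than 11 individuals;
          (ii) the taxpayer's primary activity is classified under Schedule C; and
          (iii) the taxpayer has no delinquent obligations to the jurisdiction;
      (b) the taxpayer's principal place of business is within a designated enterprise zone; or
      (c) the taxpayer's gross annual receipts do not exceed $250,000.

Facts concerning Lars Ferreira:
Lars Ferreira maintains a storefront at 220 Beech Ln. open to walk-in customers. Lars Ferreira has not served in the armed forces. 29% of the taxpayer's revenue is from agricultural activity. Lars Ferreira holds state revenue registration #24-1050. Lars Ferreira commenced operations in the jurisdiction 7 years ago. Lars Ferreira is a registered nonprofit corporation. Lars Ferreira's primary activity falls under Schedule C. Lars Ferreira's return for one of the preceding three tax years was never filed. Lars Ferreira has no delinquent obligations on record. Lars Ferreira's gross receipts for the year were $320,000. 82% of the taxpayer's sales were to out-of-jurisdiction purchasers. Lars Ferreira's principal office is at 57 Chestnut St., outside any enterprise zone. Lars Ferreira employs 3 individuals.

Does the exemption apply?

(a) returns current — not satisfied.
(A) >75% out-of-jur. sales — holds.
(B) not (has storefront) — fails.
(i): T OR F → true.
(A) nonprofit — satisfied.
(B) ≥ 10 yrs in jurisdiction — fails.
(ii): T OR F → true.
(iii) not (veteran) — holds.
So (b) is satisfied (T AND T AND T).
So (1) is satisfied (F OR T).
(A) ≥40% agricultural — not satisfied.
(B) ≤ 11 employees — met.
(i): F OR T → true.
(ii) Schedule C activity — holds.
(iii) no delinquency — met.
(a) = T AND T AND T = true.
(b) in enterprise zone — fails.
(c) receipts ≤ $250,000 — not satisfied.
So (2) is satisfied (T OR F OR F).
Overall = T AND T = true.

Yes — exempt.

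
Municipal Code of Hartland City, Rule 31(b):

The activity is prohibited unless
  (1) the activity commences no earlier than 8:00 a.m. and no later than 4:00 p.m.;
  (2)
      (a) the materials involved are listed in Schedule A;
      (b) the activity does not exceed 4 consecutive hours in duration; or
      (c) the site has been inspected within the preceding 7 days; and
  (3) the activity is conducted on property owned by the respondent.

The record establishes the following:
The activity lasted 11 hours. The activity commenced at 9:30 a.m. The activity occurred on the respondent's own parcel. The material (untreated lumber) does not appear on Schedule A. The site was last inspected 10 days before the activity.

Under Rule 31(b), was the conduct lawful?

No — unlawful.

(1) start within hours — satisfied.
(a) Schedule A material — fails.
(b) ≤ 4 hrs duration — fails.
(c) site inspected — fails.
(2) = F OR F OR F = false.
(3) own property — met.
So Overall is not satisfied (T AND F AND T).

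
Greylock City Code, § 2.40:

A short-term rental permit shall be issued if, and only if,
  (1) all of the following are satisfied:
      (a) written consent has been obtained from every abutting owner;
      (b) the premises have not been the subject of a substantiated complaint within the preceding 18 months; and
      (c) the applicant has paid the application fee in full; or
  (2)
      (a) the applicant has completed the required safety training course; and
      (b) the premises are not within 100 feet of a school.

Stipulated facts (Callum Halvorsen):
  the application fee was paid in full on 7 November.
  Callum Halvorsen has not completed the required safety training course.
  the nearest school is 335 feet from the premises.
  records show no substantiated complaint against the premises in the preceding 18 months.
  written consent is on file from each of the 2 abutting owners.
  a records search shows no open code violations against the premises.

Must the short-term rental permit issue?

Yes — granted.

(a) all abutters consent — satisfied.
(b) no complaint in 18 mo. — met.
(c) fee paid — met.
So (1) is satisfied (T AND T AND T).
(a) safety training — not satisfied.
(b) ≥100 ft from school — met.
(2) = F AND T = false.
So Overall is satisfied (T OR F).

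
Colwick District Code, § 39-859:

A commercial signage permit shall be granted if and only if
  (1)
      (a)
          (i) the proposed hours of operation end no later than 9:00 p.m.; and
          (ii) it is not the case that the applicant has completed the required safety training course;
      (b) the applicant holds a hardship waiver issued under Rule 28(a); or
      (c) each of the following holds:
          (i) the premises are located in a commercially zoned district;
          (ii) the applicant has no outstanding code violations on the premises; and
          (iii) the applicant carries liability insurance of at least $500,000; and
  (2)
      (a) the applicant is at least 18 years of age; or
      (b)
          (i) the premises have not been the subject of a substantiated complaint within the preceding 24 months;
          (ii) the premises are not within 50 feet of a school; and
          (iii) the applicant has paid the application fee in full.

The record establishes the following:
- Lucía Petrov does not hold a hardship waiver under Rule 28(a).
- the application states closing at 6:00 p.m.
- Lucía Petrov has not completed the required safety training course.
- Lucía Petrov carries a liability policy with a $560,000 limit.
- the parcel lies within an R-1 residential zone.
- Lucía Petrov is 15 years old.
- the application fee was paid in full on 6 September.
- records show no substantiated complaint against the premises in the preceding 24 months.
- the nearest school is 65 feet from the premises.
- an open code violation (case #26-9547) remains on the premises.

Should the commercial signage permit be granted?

Yes — granted.

(i) closes by 9 p.m. — satisfied.
(ii) not (safety training) — holds.
(a) = T AND T = true.
(b) hardship waiver — not satisfied.
(i) commercially zoned — not satisfied.
(ii) no code violations — not satisfied.
(iii) insurance ≥ $500,000 — satisfied.
(c) = F AND F AND T = false.
(1): T OR F OR F → true.
(a) age ≥ 18 — fails.
(i) no complaint in 24 mo. — holds.
(ii) ≥50 ft from school — satisfied.
(iii) fee paid — satisfied.
So (b) is satisfied (T AND T AND T).
(2): F OR T → true.
Overall: T AND T → true.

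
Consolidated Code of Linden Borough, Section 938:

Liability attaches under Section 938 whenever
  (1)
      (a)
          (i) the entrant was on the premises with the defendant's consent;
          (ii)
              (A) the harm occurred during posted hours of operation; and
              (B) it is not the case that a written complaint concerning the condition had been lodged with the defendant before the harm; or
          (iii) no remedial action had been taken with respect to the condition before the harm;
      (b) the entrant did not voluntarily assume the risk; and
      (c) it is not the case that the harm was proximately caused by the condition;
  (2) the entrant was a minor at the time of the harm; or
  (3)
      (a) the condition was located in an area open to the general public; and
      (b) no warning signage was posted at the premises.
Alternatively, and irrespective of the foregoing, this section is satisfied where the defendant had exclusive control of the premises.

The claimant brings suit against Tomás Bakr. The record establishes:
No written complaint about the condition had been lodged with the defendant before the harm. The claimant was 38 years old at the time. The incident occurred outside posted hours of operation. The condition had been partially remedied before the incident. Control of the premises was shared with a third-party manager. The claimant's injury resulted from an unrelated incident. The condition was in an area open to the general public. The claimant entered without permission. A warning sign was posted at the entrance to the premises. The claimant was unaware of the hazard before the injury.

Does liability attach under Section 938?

No — not liable.

(i) consent to enter — not met.
(A) during posted hours — not satisfied.
(B) not (complaint lodged) — holds.
(ii): F AND T → false.
(iii) no remedial action — not met.
(a): F OR F OR F → false.
(b) no assumed risk — holds.
(c) not (proximate cause) — satisfied.
(1): F AND T AND T → false.
(2) entrant a minor — not met.
(a) public area — satisfied.
(b) no signage posted — not satisfied.
(3) = T AND F = false.
Overall = F OR F OR F = false.
Exception (exclusive control) — not satisfied.
Result: main false OR exception false → false.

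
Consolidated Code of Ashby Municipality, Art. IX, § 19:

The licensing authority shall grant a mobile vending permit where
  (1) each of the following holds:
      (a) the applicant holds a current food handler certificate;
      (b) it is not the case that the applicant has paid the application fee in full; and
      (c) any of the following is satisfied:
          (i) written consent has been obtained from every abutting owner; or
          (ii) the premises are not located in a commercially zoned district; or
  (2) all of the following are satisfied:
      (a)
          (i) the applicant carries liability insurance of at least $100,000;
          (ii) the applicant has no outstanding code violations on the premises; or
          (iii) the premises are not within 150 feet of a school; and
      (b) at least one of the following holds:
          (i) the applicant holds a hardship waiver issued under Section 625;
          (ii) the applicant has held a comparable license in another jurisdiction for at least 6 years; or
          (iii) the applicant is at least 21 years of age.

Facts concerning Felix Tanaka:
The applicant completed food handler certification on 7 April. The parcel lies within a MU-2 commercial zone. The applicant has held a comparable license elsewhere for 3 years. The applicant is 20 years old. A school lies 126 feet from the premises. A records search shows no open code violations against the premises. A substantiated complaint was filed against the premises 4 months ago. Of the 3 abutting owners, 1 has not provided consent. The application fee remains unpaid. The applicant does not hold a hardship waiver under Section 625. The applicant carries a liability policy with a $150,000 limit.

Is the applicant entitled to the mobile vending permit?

No — denied.

(a) food handler cert. — met.
(b) not (fee paid) — met.
(i) all abutters consent — fails.
(ii) not (commercially zoned) — fails.
(c): F OR F → false.
(1): T AND T AND F → false.
(i) insurance ≥ $100,000 — satisfied.
(ii) no code violations — satisfied.
(iii) ≥150 ft from school — fails.
(a) = T OR T OR F = true.
(i) hardship waiver — fails.
(ii) prior license ≥ 6 yr — not satisfied.
(iii) age ≥ 21 — not satisfied.
(b) = F OR F OR F = false.
(2) = T AND F = false.
Overall = F OR F = false.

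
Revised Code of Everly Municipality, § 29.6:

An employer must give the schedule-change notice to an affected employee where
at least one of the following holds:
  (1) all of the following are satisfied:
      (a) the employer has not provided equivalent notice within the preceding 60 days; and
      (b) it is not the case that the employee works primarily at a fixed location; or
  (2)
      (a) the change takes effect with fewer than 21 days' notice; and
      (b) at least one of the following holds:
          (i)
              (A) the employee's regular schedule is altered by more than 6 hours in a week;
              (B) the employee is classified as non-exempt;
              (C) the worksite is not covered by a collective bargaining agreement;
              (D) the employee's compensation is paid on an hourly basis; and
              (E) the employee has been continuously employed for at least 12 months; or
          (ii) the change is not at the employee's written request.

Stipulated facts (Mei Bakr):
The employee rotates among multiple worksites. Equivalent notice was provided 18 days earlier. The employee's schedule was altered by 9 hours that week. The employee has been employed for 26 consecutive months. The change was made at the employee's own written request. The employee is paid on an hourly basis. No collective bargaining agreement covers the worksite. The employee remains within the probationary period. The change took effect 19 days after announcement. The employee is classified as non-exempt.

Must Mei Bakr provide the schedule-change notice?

Yes — required.

(a) no recent notice — fails.
(b) not (fixed location) — met.
(1): F AND T → false.
(a) < 21 days' notice — holds.
(A) schedule shift > 6h — holds.
(B) non-exempt — satisfied.
(C) no CBA — met.
(D) hourly-paid — satisfied.
(E) tenure ≥ 12 mo. — met.
So (i) is satisfied (T AND T AND T AND T AND T).
(ii) not employee-requested — fails.
So (b) is satisfied (T OR F).
(2) = T AND T = true.
Overall = F OR T = true.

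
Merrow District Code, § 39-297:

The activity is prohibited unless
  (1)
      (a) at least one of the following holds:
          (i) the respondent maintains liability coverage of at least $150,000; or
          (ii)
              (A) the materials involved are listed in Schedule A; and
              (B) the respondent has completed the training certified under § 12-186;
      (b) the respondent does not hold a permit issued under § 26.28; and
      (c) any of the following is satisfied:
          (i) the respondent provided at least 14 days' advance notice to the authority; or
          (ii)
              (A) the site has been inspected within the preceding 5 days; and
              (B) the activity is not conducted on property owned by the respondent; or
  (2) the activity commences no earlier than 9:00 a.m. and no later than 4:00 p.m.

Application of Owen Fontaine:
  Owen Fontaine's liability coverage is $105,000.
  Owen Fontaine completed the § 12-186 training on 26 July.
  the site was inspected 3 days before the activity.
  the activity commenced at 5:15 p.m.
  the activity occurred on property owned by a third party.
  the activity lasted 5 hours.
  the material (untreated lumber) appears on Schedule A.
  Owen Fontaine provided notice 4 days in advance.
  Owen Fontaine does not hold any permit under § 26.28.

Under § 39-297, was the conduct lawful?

(i) coverage ≥ $150,000 — fails.
(A) Schedule A material — holds.
(B) training certified — met.
(ii): T AND T → true.
So (a) is satisfied (F OR T).
(b) not (holds permit) — met.
(i) ≥14 days' notice — not met.
(A) site inspected — met.
(B) not (own property) — met.
(ii) = T AND T = true.
So (c) is satisfied (F OR T).
(1): T AND T AND T → true.
(2) start within hours — fails.
Overall = T OR F = true.

Yes — lawful.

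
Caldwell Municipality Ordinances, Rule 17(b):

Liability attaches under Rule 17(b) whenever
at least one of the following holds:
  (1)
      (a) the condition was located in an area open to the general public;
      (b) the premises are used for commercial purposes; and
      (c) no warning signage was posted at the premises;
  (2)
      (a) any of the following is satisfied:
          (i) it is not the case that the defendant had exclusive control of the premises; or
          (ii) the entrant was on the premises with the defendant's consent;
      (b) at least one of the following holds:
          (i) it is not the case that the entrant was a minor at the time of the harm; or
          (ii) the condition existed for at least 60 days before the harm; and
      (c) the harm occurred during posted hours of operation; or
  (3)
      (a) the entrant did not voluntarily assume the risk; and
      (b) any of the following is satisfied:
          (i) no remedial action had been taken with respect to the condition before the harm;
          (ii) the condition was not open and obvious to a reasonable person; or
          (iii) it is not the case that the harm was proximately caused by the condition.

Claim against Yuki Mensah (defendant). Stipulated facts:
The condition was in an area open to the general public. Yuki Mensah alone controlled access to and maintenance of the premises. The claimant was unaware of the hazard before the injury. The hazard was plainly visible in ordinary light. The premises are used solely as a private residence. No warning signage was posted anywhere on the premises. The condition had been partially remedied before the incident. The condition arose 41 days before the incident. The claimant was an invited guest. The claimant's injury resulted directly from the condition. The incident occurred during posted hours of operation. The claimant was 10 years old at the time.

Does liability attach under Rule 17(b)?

(a) public area — met.
(b) commercial use — not met.
(c) no signage posted — satisfied.
(1): T AND F AND T → false.
(i) not (exclusive control) — not met.
(ii) consent to enter — satisfied.
So (a) is satisfied (F OR T).
(i) not (entrant a minor) — not satisfied.
(ii) condition ≥60 days old — not met.
(b) = F OR F = false.
(c) during posted hours — satisfied.
So (2) is not satisfied (T AND F AND T).
(a) no assumed risk — holds.
(i) no remedial action — not satisfied.
(ii) not open/obvious — not satisfied.
(iii) not (proximate cause) — not met.
So (b) is not satisfied (F OR F OR F).
(3): T AND F → false.
Overall: F OR F OR F → false.

No — not liable.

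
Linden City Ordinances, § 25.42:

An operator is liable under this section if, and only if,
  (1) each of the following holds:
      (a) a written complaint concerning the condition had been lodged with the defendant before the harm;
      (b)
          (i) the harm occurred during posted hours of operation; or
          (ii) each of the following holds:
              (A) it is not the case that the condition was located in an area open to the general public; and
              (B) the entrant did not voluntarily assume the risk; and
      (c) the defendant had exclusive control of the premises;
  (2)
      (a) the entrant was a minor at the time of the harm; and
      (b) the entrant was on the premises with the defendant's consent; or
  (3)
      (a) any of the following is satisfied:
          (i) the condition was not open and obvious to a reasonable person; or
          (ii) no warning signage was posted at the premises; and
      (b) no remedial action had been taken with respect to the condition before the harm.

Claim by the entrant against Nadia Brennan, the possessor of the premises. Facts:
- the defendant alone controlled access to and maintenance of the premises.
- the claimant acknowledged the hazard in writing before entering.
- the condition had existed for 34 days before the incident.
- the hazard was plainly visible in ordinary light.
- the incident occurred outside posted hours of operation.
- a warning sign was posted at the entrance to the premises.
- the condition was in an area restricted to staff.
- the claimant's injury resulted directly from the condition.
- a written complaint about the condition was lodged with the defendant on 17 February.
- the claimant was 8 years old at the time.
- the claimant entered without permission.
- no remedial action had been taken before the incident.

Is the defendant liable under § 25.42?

(a) complaint lodged — met.
(i) during posted hours — fails.
(A) not (public area) — satisfied.
(B) no assumed risk — not satisfied.
(ii) = T AND F = false.
(b) = F OR F = false.
(c) exclusive control — satisfied.
(1) = T AND F AND T = false.
(a) entrant a minor — satisfied.
(b) consent to enter — not satisfied.
(2): T AND F → false.
(i) not open/obvious — not met.
(ii) no signage posted — not satisfied.
(a): F OR F → false.
(b) no remedial action — holds.
(3) = F AND T = false.
Overall: F OR F OR F → false.

No — not liable.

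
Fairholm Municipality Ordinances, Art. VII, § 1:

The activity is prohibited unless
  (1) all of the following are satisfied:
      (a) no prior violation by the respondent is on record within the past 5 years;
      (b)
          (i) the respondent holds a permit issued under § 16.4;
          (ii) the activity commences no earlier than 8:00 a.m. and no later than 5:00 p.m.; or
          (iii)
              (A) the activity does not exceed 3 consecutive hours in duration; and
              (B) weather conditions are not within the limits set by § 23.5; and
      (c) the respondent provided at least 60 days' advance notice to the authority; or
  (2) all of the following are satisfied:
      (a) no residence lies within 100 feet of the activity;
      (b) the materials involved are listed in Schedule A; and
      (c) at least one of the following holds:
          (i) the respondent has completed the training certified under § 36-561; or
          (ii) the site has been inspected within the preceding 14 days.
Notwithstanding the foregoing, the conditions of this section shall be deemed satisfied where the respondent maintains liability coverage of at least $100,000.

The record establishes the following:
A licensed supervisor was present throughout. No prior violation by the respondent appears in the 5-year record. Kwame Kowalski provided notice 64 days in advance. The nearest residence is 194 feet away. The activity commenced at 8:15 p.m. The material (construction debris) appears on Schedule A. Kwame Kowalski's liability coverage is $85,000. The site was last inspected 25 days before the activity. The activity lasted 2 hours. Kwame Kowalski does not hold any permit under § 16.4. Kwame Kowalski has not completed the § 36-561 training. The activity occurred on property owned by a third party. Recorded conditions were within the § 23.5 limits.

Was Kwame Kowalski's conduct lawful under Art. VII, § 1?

(a) no prior violation — holds.
(i) holds permit — not met.
(ii) start within hours — fails.
(A) ≤ 3 hrs duration — holds.
(B) not (weather ok) — fails.
So (iii) is not satisfied (T AND F).
(b): F OR F OR F → false.
(c) ≥60 days' notice — satisfied.
(1) = T AND F AND T = false.
(a) no residence in 100 ft — holds.
(b) Schedule A material — holds.
(i) training certified — not satisfied.
(ii) site inspected — not met.
(c): F OR F → false.
(2): T AND T AND F → false.
So Overall is not satisfied (F OR F).
Exception (coverage ≥ $100,000) — not satisfied.
Result: main false OR exception false → false.

No — unlawful.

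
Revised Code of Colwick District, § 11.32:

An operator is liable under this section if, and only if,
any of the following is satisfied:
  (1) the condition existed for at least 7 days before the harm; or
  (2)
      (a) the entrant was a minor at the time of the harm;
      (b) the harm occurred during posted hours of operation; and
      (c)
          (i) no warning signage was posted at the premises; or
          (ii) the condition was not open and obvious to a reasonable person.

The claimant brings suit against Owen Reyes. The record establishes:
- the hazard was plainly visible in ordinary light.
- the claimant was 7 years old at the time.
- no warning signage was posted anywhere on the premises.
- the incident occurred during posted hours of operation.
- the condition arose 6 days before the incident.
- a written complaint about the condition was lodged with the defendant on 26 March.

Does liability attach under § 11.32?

(1) condition ≥7 days old — fails.
(a) entrant a minor — met.
(b) during posted hours — satisfied.
(i) no signage posted — met.
(ii) not open/obvious — not satisfied.
(c): T OR F → true.
(2) = T AND T AND T = true.
So Overall is satisfied (F OR T).

Yes — liable.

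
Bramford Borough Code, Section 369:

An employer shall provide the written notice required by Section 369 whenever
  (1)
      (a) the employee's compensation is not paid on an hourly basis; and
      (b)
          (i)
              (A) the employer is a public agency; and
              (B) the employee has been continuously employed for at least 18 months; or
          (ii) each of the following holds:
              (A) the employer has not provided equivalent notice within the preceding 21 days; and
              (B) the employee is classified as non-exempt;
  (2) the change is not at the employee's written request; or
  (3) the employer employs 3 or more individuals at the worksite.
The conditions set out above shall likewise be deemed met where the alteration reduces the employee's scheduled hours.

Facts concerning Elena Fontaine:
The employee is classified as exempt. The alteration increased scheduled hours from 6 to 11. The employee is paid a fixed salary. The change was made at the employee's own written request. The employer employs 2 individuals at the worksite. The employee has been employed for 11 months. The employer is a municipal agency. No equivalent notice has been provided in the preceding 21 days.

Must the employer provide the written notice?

(a) not (hourly-paid) — satisfied.
(A) public agency — holds.
(B) tenure ≥ 18 mo. — not satisfied.
(i) = T AND F = false.
(A) no recent notice — met.
(B) non-exempt — not met.
So (ii) is not satisfied (T AND F).
(b): F OR F → false.
(1) = T AND F = false.
(2) not employee-requested — fails.
(3) ≥ 3 at site — not met.
Overall: F OR F OR F → false.
Exception (hours reduced) — not satisfied.
Result: main false OR exception false → false.

No — not required.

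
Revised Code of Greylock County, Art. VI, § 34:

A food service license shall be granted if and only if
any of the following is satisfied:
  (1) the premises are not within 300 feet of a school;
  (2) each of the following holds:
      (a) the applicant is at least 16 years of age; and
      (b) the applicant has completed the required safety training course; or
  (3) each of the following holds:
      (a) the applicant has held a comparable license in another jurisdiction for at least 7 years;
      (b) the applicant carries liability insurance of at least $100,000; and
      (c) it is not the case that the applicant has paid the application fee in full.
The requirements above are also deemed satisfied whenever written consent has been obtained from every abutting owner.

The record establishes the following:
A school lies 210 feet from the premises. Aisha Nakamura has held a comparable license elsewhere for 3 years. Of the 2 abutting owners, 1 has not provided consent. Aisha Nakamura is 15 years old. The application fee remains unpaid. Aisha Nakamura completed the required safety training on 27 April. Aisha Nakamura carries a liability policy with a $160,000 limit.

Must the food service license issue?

No — denied.

(1) ≥300 ft from school — not satisfied.
(a) age ≥ 16 — not met.
(b) safety training — met.
So (2) is not satisfied (F AND T).
(a) prior license ≥ 7 yr — not satisfied.
(b) insurance ≥ $100,000 — met.
(c) not (fee paid) — satisfied.
(3): F AND T AND T → false.
Overall: F OR F OR F → false.
Exception (all abutters consent) — not satisfied.
Result: main false OR exception false → false.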